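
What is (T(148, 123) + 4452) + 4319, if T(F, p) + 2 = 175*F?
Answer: 34669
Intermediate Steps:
T(F, p) = -2 + 175*F
(T(148, 123) + 4452) + 4319 = ((-2 + 175*148) + 4452) + 4319 = ((-2 + 25900) + 4452) + 4319 = (25898 + 4452) + 4319 = 30350 + 4319 = 34669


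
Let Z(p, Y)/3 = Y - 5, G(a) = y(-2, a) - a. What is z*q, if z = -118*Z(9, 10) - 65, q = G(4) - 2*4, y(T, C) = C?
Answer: 14680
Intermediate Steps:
G(a) = 0 (G(a) = a - a = 0)
Z(p, Y) = -15 + 3*Y (Z(p, Y) = 3*(Y - 5) = 3*(-5 + Y) = -15 + 3*Y)
q = -8 (q = 0 - 2*4 = 0 - 8 = -8)
z = -1835 (z = -118*(-15 + 3*10) - 65 = -118*(-15 + 30) - 65 = -118*15 - 65 = -1770 - 65 = -1835)
z*q = -1835*(-8) = 14680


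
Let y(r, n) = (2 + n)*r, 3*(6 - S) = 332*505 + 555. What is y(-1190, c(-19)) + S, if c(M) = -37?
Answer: -43247/3 ≈ -14416.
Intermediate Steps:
S = -168197/3 (S = 6 - (332*505 + 555)/3 = 6 - (167660 + 555)/3 = 6 - ⅓*168215 = 6 - 168215/3 = -168197/3 ≈ -56066.)
y(r, n) = r*(2 + n)
y(-1190, c(-19)) + S = -1190*(2 - 37) - 168197/3 = -1190*(-35) - 168197/3 = 41650 - 168197/3 = -43247/3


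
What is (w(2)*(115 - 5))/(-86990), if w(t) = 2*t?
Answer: -44/8699 ≈ -0.0050581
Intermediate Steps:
(w(2)*(115 - 5))/(-86990) = ((2*2)*(115 - 5))/(-86990) = (4*110)*(-1/86990) = 440*(-1/86990) = -44/8699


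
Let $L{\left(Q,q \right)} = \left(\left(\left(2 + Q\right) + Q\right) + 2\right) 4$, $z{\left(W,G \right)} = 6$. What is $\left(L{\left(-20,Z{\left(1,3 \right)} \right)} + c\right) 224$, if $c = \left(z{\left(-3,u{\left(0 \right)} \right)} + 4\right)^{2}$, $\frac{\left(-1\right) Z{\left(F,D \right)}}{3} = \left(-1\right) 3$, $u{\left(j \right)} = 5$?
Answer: $-9856$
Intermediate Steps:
$Z{\left(F,D \right)} = 9$ ($Z{\left(F,D \right)} = - 3 \left(\left(-1\right) 3\right) = \left(-3\right) \left(-3\right) = 9$)
$L{\left(Q,q \right)} = 16 + 8 Q$ ($L{\left(Q,q \right)} = \left(\left(2 + 2 Q\right) + 2\right) 4 = \left(4 + 2 Q\right) 4 = 16 + 8 Q$)
$c = 100$ ($c = \left(6 + 4\right)^{2} = 10^{2} = 100$)
$\left(L{\left(-20,Z{\left(1,3 \right)} \right)} + c\right) 224 = \left(\left(16 + 8 \left(-20\right)\right) + 100\right) 224 = \left(\left(16 - 160\right) + 100\right) 224 = \left(-144 + 100\right) 224 = \left(-44\right) 224 = -9856$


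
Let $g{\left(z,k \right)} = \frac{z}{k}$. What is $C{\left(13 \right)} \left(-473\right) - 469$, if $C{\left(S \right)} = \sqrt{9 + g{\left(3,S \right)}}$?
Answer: $-469 - \frac{946 \sqrt{390}}{13} \approx -1906.1$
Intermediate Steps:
$C{\left(S \right)} = \sqrt{9 + \frac{3}{S}}$
$C{\left(13 \right)} \left(-473\right) - 469 = \sqrt{9 + \frac{3}{13}} \left(-473\right) - 469 = \sqrt{\frac{120}{13}} \left(-473\right) - 469 = \frac{2 \sqrt{390}}{13} \left(-473\right) - 469 = - \frac{946 \sqrt{390}}{13} - 469 = -469 - \frac{946 \sqrt{390}}{13}$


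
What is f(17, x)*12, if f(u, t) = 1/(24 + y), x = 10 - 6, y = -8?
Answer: 3/4 ≈ 0.75000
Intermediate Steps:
x = 4
f(u, t) = 1/16 (f(u, t) = 1/(24 - 8) = 1/16)
f(17, x)*12 = (1/16)*12 = 3/4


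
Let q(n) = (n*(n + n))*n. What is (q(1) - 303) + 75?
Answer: -226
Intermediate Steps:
q(n) = 2*n³ (q(n) = (n*(2*n))*n = (2*n²)*n = 2*n³)
(q(1) - 303) + 75 = (2*1³ - 303) + 75 = (2*1 - 303) + 75 = (2 - 303) + 75 = -301 + 75 = -226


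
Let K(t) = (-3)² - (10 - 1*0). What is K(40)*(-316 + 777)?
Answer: -461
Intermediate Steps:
K(t) = -1 (K(t) = 9 - (10 + 0) = 9 - 1*10 = 9 - 10 = -1)
K(40)*(-316 + 777) = -(-316 + 777) = -1*461 = -461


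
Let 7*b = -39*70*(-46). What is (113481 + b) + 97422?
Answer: 228843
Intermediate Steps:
b = 17940 (b = (-39*70*(-46))/7 = (-2730*(-46))/7 = (1/7)*125580 = 17940)
(113481 + b) + 97422 = (113481 + 17940) + 97422 = 131421 + 97422 = 228843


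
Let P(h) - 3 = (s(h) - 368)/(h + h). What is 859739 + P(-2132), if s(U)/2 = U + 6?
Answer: 916486127/1066 ≈ 8.5974e+5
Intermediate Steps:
s(U) = 12 + 2*U (s(U) = 2*(U + 6) = 2*(6 + U) = 12 + 2*U)
P(h) = 3 + (-356 + 2*h)/(2*h) (P(h) = 3 + ((12 + 2*h) - 368)/(h + h) = 3 + (-356 + 2*h)/((2*h)) = 3 + (-356 + 2*h)*(1/(2*h)) = 3 + (-356 + 2*h)/(2*h))
859739 + P(-2132) = 859739 + (4 - 178/(-2132)) = 859739 + (4 - 178*(-1/2132)) = 859739 + (4 + 89/1066) = 859739 + 4353/1066 = 916486127/1066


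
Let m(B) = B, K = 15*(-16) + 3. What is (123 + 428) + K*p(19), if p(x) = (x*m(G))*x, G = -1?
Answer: 86108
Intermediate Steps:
K = -237 (K = -240 + 3 = -237)
p(x) = -x² (p(x) = (x*(-1))*x = (-x)*x = -x²)
(123 + 428) + K*p(19) = (123 + 428) - (-237)*19² = 551 - (-237)*361 = 551 - 237*(-361) = 551 + 85557 = 86108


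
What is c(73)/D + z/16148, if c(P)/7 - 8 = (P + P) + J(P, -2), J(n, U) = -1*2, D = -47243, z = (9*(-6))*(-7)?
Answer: 48313/54491426 ≈ 0.00088662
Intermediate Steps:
z = 378 (z = -54*(-7) = 378)
J(n, U) = -2
c(P) = 42 + 14*P (c(P) = 56 + 7*((P + P) - 2) = 56 + 7*(2*P - 2) = 56 + 7*(-2 + 2*P) = 56 + (-14 + 14*P) = 42 + 14*P)
c(73)/D + z/16148 = (42 + 14*73)/(-47243) + 378/16148 = (42 + 1022)*(-1/47243) + 378*(1/16148) = 1064*(-1/47243) + 189/8074 = -152/6749 + 189/8074 = 48313/54491426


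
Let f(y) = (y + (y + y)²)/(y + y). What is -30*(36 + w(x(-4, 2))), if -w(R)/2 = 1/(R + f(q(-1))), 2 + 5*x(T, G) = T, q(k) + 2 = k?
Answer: -72960/67 ≈ -1089.0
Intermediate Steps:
q(k) = -2 + k
x(T, G) = -⅖ + T/5
f(y) = (y + 4*y²)/(2*y) (f(y) = (y + (2*y)²)/((2*y)) = (y + 4*y²)*(1/(2*y)) = (y + 4*y²)/(2*y))
w(R) = -2/(-11/2 + R) (w(R) = -2/(R + (½ + 2*(-2 - 1))) = -2/(R + (½ + 2*(-3))) = -2/(R + (½ - 6)) = -2/(R - 11/2) = -2/(-11/2 + R))
-30*(36 + w(x(-4, 2))) = -30*(36 - 4/(-11 + 2*(-⅖ + (⅕)*(-4)))) = -30*(36 - 4/(-11 + 2*(-⅖ - ⅘))) = -30*(36 - 4/(-11 + 2*(-6/5))) = -30*(36 - 4/(-11 - 12/5)) = -30*(36 - 4/(-67/5)) = -30*(36 - 4*(-5/67)) = -30*(36 + 20/67) = -30*2432/67 = -72960/67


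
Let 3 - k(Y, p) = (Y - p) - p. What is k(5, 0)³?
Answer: -8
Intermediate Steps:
k(Y, p) = 3 - Y + 2*p (k(Y, p) = 3 - ((Y - p) - p) = 3 - (Y - 2*p) = 3 + (-Y + 2*p) = 3 - Y + 2*p)
k(5, 0)³ = (3 - 1*5 + 2*0)³ = (3 - 5 + 0)³ = (-2)³ = -8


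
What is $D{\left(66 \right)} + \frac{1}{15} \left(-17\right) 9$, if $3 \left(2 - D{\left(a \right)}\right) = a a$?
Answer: $- \frac{7301}{5} \approx -1460.2$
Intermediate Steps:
$D{\left(a \right)} = 2 - \frac{a^{2}}{3}$ ($D{\left(a \right)} = 2 - \frac{a a}{3} = 2 - \frac{a^{2}}{3}$)
$D{\left(66 \right)} + \frac{1}{15} \left(-17\right) 9 = \left(2 - \frac{66^{2}}{3}\right) + \frac{1}{15} \left(-17\right) 9 = \left(2 - 1452\right) + \frac{1}{15} \left(-17\right) 9 = \left(2 - 1452\right) - \frac{51}{5} = -1450 - \frac{51}{5} = - \frac{7301}{5}$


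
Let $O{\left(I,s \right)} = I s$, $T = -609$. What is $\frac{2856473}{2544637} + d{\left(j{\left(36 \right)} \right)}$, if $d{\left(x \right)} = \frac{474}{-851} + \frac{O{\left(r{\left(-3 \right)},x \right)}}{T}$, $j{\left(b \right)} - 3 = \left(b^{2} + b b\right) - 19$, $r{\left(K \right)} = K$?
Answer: $\frac{832415196981}{62799096523} \approx 13.255$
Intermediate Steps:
$j{\left(b \right)} = -16 + 2 b^{2}$ ($j{\left(b \right)} = 3 - \left(19 - b^{2} - b b\right) = 3 + \left(\left(b^{2} + b^{2}\right) - 19\right) = 3 + \left(2 b^{2} - 19\right) = 3 + \left(-19 + 2 b^{2}\right) = -16 + 2 b^{2}$)
$d{\left(x \right)} = - \frac{474}{851} + \frac{x}{203}$ ($d{\left(x \right)} = \frac{474}{-851} + \frac{\left(-3\right) x}{-609} = 474 \left(- \frac{1}{851}\right) + - 3 x \left(- \frac{1}{609}\right) = - \frac{474}{851} + \frac{x}{203}$)
$\frac{2856473}{2544637} + d{\left(j{\left(36 \right)} \right)} = \frac{2856473}{2544637} - \left(\frac{474}{851} - \frac{-16 + 2 \cdot 36^{2}}{203}\right) = 2856473 \cdot \frac{1}{2544637} - \left(\frac{474}{851} - \frac{-16 + 2 \cdot 1296}{203}\right) = \frac{2856473}{2544637} - \left(\frac{474}{851} - \frac{-16 + 2592}{203}\right) = \frac{2856473}{2544637} + \left(- \frac{474}{851} + \frac{1}{203} \cdot 2576\right) = \frac{2856473}{2544637} + \left(- \frac{474}{851} + \frac{368}{29}\right) = \frac{2856473}{2544637} + \frac{299422}{24679} = \frac{832415196981}{62799096523}$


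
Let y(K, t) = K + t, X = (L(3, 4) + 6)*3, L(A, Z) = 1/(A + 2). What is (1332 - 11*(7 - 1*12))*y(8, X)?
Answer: 184471/5 ≈ 36894.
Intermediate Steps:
L(A, Z) = 1/(2 + A)
X = 93/5 (X = (1/(2 + 3) + 6)*3 = (1/5 + 6)*3 = (⅕ + 6)*3 = (31/5)*3 = 93/5 ≈ 18.600)
(1332 - 11*(7 - 1*12))*y(8, X) = (1332 - 11*(7 - 1*12))*(8 + 93/5) = (1332 - 11*(7 - 12))*(133/5) = (1332 - 11*(-5))*(133/5) = (1332 + 55)*(133/5) = 1387*(133/5) = 184471/5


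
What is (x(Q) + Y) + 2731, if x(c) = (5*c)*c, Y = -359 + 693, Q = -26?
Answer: 6445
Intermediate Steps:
Y = 334
x(c) = 5*c²
(x(Q) + Y) + 2731 = (5*(-26)² + 334) + 2731 = (5*676 + 334) + 2731 = (3380 + 334) + 2731 = 3714 + 2731 = 6445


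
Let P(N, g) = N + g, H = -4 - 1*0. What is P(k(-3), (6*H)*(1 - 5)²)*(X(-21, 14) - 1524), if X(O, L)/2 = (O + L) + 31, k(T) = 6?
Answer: 557928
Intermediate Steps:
H = -4 (H = -4 + 0 = -4)
X(O, L) = 62 + 2*L + 2*O (X(O, L) = 2*((O + L) + 31) = 2*((L + O) + 31) = 2*(31 + L + O) = 62 + 2*L + 2*O)
P(k(-3), (6*H)*(1 - 5)²)*(X(-21, 14) - 1524) = (6 + (6*(-4))*(1 - 5)²)*((62 + 2*14 + 2*(-21)) - 1524) = (6 - 24*(-4)²)*((62 + 28 - 42) - 1524) = (6 - 24*16)*(48 - 1524) = (6 - 384)*(-1476) = -378*(-1476) = 557928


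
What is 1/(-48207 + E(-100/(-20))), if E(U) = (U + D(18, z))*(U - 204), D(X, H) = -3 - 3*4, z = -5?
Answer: -1/46217 ≈ -2.1637e-5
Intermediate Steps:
D(X, H) = -15 (D(X, H) = -3 - 12 = -15)
E(U) = (-204 + U)*(-15 + U) (E(U) = (U - 15)*(U - 204) = (-15 + U)*(-204 + U) = (-204 + U)*(-15 + U))
1/(-48207 + E(-100/(-20))) = 1/(-48207 + (3060 + (-100/(-20))² - (-21900)/(-20))) = 1/(-48207 + (3060 + (-100*(-1/20))² - (-21900)*(-1)/20)) = 1/(-48207 + (3060 + 5² - 219*5)) = 1/(-48207 + (3060 + 25 - 1095)) = 1/(-48207 + 1990) = 1/(-46217) = -1/46217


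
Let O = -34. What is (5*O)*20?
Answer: -3400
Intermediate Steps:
(5*O)*20 = (5*(-34))*20 = -170*20 = -3400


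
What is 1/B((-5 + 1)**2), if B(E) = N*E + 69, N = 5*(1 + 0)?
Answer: 1/149 ≈ 0.0067114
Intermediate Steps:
N = 5 (N = 5*1 = 5)
B(E) = 69 + 5*E (B(E) = 5*E + 69 = 69 + 5*E)
1/B((-5 + 1)**2) = 1/(69 + 5*(-5 + 1)**2) = 1/(69 + 5*(-4)**2) = 1/(69 + 5*16) = 1/(69 + 80) = 1/149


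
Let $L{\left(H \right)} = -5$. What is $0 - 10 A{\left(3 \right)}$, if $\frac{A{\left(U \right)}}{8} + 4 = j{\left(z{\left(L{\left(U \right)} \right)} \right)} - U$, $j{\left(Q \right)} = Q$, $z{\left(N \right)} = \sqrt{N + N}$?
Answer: $560 - 80 i \sqrt{10} \approx 560.0 - 252.98 i$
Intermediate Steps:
$z{\left(N \right)} = \sqrt{2} \sqrt{N}$ ($z{\left(N \right)} = \sqrt{2 N} = \sqrt{2} \sqrt{N}$)
$A{\left(U \right)} = -32 - 8 U + 8 i \sqrt{10}$ ($A{\left(U \right)} = -32 + 8 \left(\sqrt{2} \sqrt{-5} - U\right) = -32 + 8 \left(\sqrt{2} i \sqrt{5} - U\right) = -32 + 8 \left(i \sqrt{10} - U\right) = -32 + 8 \left(- U + i \sqrt{10}\right) = -32 - \left(8 U - 8 i \sqrt{10}\right) = -32 - 8 U + 8 i \sqrt{10}$)
$0 - 10 A{\left(3 \right)} = 0 - 10 \left(-32 - 24 + 8 i \sqrt{10}\right) = 0 - 10 \left(-56 + 8 i \sqrt{10}\right) = 0 + \left(560 - 80 i \sqrt{10}\right) = 560 - 80 i \sqrt{10}$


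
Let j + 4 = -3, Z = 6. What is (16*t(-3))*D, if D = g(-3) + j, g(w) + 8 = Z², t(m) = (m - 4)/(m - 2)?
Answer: 2352/5 ≈ 470.40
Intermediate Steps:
t(m) = (-4 + m)/(-2 + m)
j = -7 (j = -4 - 3 = -7)
g(w) = 28 (g(w) = -8 + 6² = -8 + 36 = 28)
D = 21 (D = 28 - 7 = 21)
(16*t(-3))*D = (16*((-4 - 3)/(-2 - 3)))*21 = (16*(-7/(-5)))*21 = (16*(-⅕*(-7)))*21 = (16*(7/5))*21 = (112/5)*21 = 2352/5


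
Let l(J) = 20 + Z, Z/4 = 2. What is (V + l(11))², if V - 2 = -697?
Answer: 444889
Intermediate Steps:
Z = 8 (Z = 4*2 = 8)
V = -695 (V = 2 - 697 = -695)
l(J) = 28 (l(J) = 20 + 8 = 28)
(V + l(11))² = (-695 + 28)² = (-667)² = 444889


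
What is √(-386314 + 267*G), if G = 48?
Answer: 43*I*√202 ≈ 611.14*I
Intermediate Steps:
√(-386314 + 267*G) = √(-386314 + 267*48) = √(-386314 + 12816) = √(-373498) = 43*I*√202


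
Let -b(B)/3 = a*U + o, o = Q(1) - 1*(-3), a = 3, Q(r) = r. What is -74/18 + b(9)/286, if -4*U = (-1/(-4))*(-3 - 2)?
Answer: -171445/41184 ≈ -4.1629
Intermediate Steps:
o = 4 (o = 1 - 1*(-3) = 1 + 3 = 4)
U = 5/16 (U = -(-1/(-4))*(-3 - 2)/4 = -(-1*(-1/4))*(-5)/4 = -(-5)/16 = -1/4*(-5/4) = 5/16 ≈ 0.31250)
b(B) = -237/16 (b(B) = -3*(3*(5/16) + 4) = -3*(15/16 + 4) = -3*79/16 = -237/16)
-74/18 + b(9)/286 = -74/18 - 237/16/286 = -74*1/18 - 237/16*1/286 = -37/9 - 237/4576 = -171445/41184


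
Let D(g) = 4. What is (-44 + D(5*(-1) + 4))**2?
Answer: 1600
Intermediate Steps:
(-44 + D(5*(-1) + 4))**2 = (-44 + 4)**2 = (-40)**2 = 1600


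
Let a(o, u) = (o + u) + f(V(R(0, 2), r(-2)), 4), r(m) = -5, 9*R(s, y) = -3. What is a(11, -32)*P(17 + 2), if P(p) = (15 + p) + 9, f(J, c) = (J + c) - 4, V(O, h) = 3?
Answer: -774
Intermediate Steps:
R(s, y) = -1/3 (R(s, y) = (1/9)*(-3) = -1/3)
f(J, c) = -4 + J + c
P(p) = 24 + p
a(o, u) = 3 + o + u (a(o, u) = (o + u) + (-4 + 3 + 4) = (o + u) + 3 = 3 + o + u)
a(11, -32)*P(17 + 2) = (3 + 11 - 32)*(24 + (17 + 2)) = -18*(24 + 19) = -18*43 = -774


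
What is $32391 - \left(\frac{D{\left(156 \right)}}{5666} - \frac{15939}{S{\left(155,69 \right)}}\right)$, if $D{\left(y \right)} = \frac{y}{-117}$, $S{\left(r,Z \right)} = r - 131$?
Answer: $\frac{2247484075}{67992} \approx 33055.0$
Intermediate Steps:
$S{\left(r,Z \right)} = -131 + r$
$D{\left(y \right)} = - \frac{y}{117}$ ($D{\left(y \right)} = y \left(- \frac{1}{117}\right) = - \frac{y}{117}$)
$32391 - \left(\frac{D{\left(156 \right)}}{5666} - \frac{15939}{S{\left(155,69 \right)}}\right) = 32391 - \left(\frac{\left(- \frac{1}{117}\right) 156}{5666} - \frac{15939}{-131 + 155}\right) = 32391 - \left(\left(- \frac{4}{3}\right) \frac{1}{5666} - \frac{15939}{24}\right) = 32391 - \left(- \frac{2}{8499} - \frac{5313}{8}\right) = 32391 - - \frac{45155203}{67992} = 32391 + \frac{45155203}{67992} = \frac{2247484075}{67992}$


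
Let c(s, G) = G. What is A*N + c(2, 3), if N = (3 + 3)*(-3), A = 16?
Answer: -285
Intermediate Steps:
N = -18 (N = 6*(-3) = -18)
A*N + c(2, 3) = 16*(-18) + 3 = -288 + 3 = -285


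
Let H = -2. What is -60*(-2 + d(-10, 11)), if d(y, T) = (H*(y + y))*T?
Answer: -26280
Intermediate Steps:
d(y, T) = -4*T*y (d(y, T) = (-2*(y + y))*T = (-4*y)*T = -4*T*y)
-60*(-2 + d(-10, 11)) = -60*(-2 - 4*11*(-10)) = -60*(-2 + 440) = -60*438 = -26280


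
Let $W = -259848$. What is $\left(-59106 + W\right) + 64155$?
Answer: $-254799$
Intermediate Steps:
$\left(-59106 + W\right) + 64155 = \left(-59106 - 259848\right) + 64155 = -318954 + 64155 = -254799$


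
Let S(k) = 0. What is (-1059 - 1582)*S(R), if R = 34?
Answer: 0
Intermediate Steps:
(-1059 - 1582)*S(R) = (-1059 - 1582)*0 = -2641*0 = 0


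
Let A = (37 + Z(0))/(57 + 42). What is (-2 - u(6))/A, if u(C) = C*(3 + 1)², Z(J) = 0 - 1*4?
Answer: -294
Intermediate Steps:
Z(J) = -4 (Z(J) = 0 - 4 = -4)
u(C) = 16*C (u(C) = C*4² = C*16 = 16*C)
A = ⅓ (A = (37 - 4)/(57 + 42) = 33/99 = 33*(1/99) = ⅓ ≈ 0.33333)
(-2 - u(6))/A = (-2 - 16*6)/(⅓) = (-2 - 1*96)*3 = (-2 - 96)*3 = -98*3 = -294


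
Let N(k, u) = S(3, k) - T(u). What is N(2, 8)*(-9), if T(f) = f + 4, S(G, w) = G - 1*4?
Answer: 117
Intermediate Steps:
S(G, w) = -4 + G (S(G, w) = G - 4 = -4 + G)
T(f) = 4 + f
N(k, u) = -5 - u (N(k, u) = (-4 + 3) - (4 + u) = -1 + (-4 - u) = -5 - u)
N(2, 8)*(-9) = (-5 - 1*8)*(-9) = (-5 - 8)*(-9) = -13*(-9) = 117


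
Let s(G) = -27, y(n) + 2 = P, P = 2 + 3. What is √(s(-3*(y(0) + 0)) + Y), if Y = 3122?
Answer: √3095 ≈ 55.633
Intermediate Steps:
P = 5
y(n) = 3 (y(n) = -2 + 5 = 3)
√(s(-3*(y(0) + 0)) + Y) = √(-27 + 3122) = √3095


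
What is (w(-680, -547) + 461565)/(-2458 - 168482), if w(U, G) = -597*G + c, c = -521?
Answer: -787603/170940 ≈ -4.6075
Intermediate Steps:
w(U, G) = -521 - 597*G (w(U, G) = -597*G - 521 = -521 - 597*G)
(w(-680, -547) + 461565)/(-2458 - 168482) = ((-521 - 597*(-547)) + 461565)/(-2458 - 168482) = ((-521 + 326559) + 461565)/(-170940) = (326038 + 461565)*(-1/170940) = 787603*(-1/170940) = -787603/170940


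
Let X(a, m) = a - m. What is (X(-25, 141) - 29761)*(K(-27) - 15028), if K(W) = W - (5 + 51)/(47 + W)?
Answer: 2253173903/5 ≈ 4.5063e+8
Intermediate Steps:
K(W) = W - 56/(47 + W)
(X(-25, 141) - 29761)*(K(-27) - 15028) = ((-25 - 1*141) - 29761)*((-56 + (-27)² + 47*(-27))/(47 - 27) - 15028) = ((-25 - 141) - 29761)*((-56 + 729 - 1269)/20 - 15028) = (-166 - 29761)*((1/20)*(-596) - 15028) = -29927*(-149/5 - 15028) = -29927*(-75289/5) = 2253173903/5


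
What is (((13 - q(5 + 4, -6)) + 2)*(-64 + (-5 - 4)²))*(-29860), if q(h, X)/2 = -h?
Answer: -16751460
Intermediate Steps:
q(h, X) = -2*h (q(h, X) = 2*(-h) = -2*h)
(((13 - q(5 + 4, -6)) + 2)*(-64 + (-5 - 4)²))*(-29860) = (((13 - (-2)*(5 + 4)) + 2)*(-64 + (-5 - 4)²))*(-29860) = (((13 - (-2)*9) + 2)*(-64 + (-9)²))*(-29860) = (((13 - 1*(-18)) + 2)*(-64 + 81))*(-29860) = (((13 + 18) + 2)*17)*(-29860) = ((31 + 2)*17)*(-29860) = (33*17)*(-29860) = 561*(-29860) = -16751460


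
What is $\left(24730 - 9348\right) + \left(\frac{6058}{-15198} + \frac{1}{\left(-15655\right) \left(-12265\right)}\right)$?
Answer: $\frac{22442881775073274}{1459073161425} \approx 15382.0$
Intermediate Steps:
$\left(24730 - 9348\right) + \left(\frac{6058}{-15198} + \frac{1}{\left(-15655\right) \left(-12265\right)}\right) = 15382 + \left(6058 \left(- \frac{1}{15198}\right) - - \frac{1}{192008575}\right) = 15382 + \left(- \frac{3029}{7599} + \frac{1}{192008575}\right) = 15382 - \frac{581593966076}{1459073161425} = \frac{22442881775073274}{1459073161425}$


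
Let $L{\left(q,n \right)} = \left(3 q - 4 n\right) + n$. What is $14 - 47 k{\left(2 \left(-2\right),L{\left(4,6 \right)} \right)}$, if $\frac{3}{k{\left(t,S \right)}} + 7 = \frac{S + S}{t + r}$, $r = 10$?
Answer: $\frac{89}{3} \approx 29.667$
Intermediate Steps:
$L{\left(q,n \right)} = - 3 n + 3 q$ ($L{\left(q,n \right)} = \left(- 4 n + 3 q\right) + n = - 3 n + 3 q$)
$k{\left(t,S \right)} = \frac{3}{-7 + \frac{2 S}{10 + t}}$ ($k{\left(t,S \right)} = \frac{3}{-7 + \frac{S + S}{t + 10}} = \frac{3}{-7 + \frac{2 S}{10 + t}}$)
$14 - 47 k{\left(2 \left(-2\right),L{\left(4,6 \right)} \right)} = 14 - 47 \frac{3 \left(-10 - 2 \left(-2\right)\right)}{70 - 2 \left(\left(-3\right) 6 + 3 \cdot 4\right) + 7 \cdot 2 \left(-2\right)} = 14 - 47 \frac{3 \left(-10 - -4\right)}{70 - 2 \left(-18 + 12\right) + 7 \left(-4\right)} = 14 - 47 \frac{3 \left(-10 + 4\right)}{70 - -12 - 28} = 14 - 47 \cdot 3 \frac{1}{70 + 12 - 28} \left(-6\right) = 14 - 47 \cdot 3 \cdot \frac{1}{54} \left(-6\right) = 14 - - \frac{47}{3} = 14 + \frac{47}{3} = \frac{89}{3}$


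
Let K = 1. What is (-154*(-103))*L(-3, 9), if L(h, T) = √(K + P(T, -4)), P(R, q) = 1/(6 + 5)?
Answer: 2884*√33 ≈ 16567.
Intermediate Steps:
P(R, q) = 1/11
L(h, T) = 2*√33/11 (L(h, T) = √(1 + 1/11) = √(12/11) = 2*√33/11)
(-154*(-103))*L(-3, 9) = (-154*(-103))*(2*√33/11) = 15862*(2*√33/11) = 2884*√33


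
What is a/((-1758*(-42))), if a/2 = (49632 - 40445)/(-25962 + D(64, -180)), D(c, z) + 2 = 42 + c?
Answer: -9187/954625644 ≈ -9.6237e-6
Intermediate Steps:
D(c, z) = 40 + c (D(c, z) = -2 + (42 + c) = 40 + c)
a = -9187/12929 (a = 2*((49632 - 40445)/(-25962 + (40 + 64))) = 2*(9187/(-25962 + 104)) = 2*(9187/(-25858)) = 2*(9187*(-1/25858)) = 2*(-9187/25858) = -9187/12929 ≈ -0.71057)
a/((-1758*(-42))) = -9187/(12929*((-1758*(-42)))) = -9187/12929/73836 = -9187/12929*1/73836 = -9187/954625644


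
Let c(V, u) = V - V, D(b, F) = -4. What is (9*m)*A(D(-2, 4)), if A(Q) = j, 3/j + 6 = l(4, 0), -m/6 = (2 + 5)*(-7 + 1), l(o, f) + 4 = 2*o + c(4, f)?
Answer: -3402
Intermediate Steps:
c(V, u) = 0
l(o, f) = -4 + 2*o (l(o, f) = -4 + (2*o + 0) = -4 + 2*o)
m = 252 (m = -6*(2 + 5)*(-7 + 1) = -42*(-6) = -6*(-42) = 252)
j = -3/2 (j = 3/(-6 + (-4 + 2*4)) = 3/(-6 + (-4 + 8)) = 3/(-6 + 4) = 3/(-2) = 3*(-½) = -3/2 ≈ -1.5000)
A(Q) = -3/2
(9*m)*A(D(-2, 4)) = (9*252)*(-3/2) = 2268*(-3/2) = -3402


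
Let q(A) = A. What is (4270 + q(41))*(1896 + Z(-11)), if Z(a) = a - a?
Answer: 8173656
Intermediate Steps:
Z(a) = 0
(4270 + q(41))*(1896 + Z(-11)) = (4270 + 41)*(1896 + 0) = 4311*1896 = 8173656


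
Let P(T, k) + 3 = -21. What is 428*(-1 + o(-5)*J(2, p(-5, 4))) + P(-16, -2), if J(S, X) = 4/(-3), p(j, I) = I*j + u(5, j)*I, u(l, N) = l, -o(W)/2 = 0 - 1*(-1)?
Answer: 2068/3 ≈ 689.33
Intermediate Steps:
o(W) = -2 (o(W) = -2*(0 - 1*(-1)) = -2*(0 + 1) = -2*1 = -2)
P(T, k) = -24 (P(T, k) = -3 - 21 = -24)
p(j, I) = 5*I + I*j (p(j, I) = I*j + 5*I = 5*I + I*j)
J(S, X) = -4/3 (J(S, X) = 4*(-⅓) = -4/3)
428*(-1 + o(-5)*J(2, p(-5, 4))) + P(-16, -2) = 428*(-1 - 2*(-4/3)) - 24 = 428*(-1 + 8/3) - 24 = 428*(5/3) - 24 = 2140/3 - 24 = 2068/3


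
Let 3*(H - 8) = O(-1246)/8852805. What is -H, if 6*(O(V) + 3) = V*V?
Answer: -638178209/79675245 ≈ -8.0097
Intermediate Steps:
O(V) = -3 + V**2/6 (O(V) = -3 + (V*V)/6 = -3 + V**2/6)
H = 638178209/79675245 (H = 8 + ((-3 + (1/6)*(-1246)**2)/8852805)/3 = 8 + ((-3 + (1/6)*1552516)*(1/8852805))/3 = 8 + ((-3 + 776258/3)*(1/8852805))/3 = 8 + ((776249/3)*(1/8852805))/3 = 8 + (1/3)*(776249/26558415) = 8 + 776249/79675245 = 638178209/79675245 ≈ 8.0097)
-H = -1*638178209/79675245 = -638178209/79675245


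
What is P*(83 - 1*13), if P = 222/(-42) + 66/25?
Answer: -926/5 ≈ -185.20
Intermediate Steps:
P = -463/175 (P = 222*(-1/42) + 66*(1/25) = -37/7 + 66/25 = -463/175 ≈ -2.6457)
P*(83 - 1*13) = -463*(83 - 1*13)/175 = -463*(83 - 13)/175 = -463/175*70 = -926/5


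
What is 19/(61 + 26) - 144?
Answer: -12509/87 ≈ -143.78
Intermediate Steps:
19/(61 + 26) - 144 = 19/87 - 144 = -12509/87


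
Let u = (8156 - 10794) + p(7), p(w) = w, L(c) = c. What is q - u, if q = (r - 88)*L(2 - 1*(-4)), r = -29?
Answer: 1929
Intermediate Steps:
u = -2631 (u = (8156 - 10794) + 7 = -2638 + 7 = -2631)
q = -702 (q = (-29 - 88)*(2 - 1*(-4)) = -117*(2 + 4) = -117*6 = -702)
q - u = -702 - 1*(-2631) = -702 + 2631 = 1929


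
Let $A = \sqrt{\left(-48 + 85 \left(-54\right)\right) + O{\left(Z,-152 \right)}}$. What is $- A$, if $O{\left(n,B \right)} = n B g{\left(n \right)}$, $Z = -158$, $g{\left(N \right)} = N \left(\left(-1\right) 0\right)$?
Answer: $- i \sqrt{4638} \approx - 68.103 i$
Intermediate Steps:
$g{\left(N \right)} = 0$ ($g{\left(N \right)} = N 0 = 0$)
$O{\left(n,B \right)} = 0$ ($O{\left(n,B \right)} = n B 0 = B n 0 = 0$)
$A = i \sqrt{4638}$ ($A = \sqrt{\left(-48 + 85 \left(-54\right)\right) + 0} = \sqrt{\left(-48 - 4590\right) + 0} = \sqrt{-4638 + 0} = \sqrt{-4638} = i \sqrt{4638} \approx 68.103 i$)
$- A = - i \sqrt{4638}$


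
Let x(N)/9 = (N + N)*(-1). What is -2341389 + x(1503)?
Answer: -2368443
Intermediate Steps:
x(N) = -18*N (x(N) = 9*((N + N)*(-1)) = 9*((2*N)*(-1)) = 9*(-2*N) = -18*N)
-2341389 + x(1503) = -2341389 - 18*1503 = -2341389 - 27054 = -2368443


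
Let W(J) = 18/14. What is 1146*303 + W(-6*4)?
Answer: 2430675/7 ≈ 3.4724e+5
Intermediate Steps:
W(J) = 9/7 (W(J) = 18*(1/14) = 9/7)
1146*303 + W(-6*4) = 1146*303 + 9/7 = 347238 + 9/7 = 2430675/7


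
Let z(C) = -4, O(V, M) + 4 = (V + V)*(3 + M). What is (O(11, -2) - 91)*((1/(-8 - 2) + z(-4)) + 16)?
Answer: -8687/10 ≈ -868.70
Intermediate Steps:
O(V, M) = -4 + 2*V*(3 + M) (O(V, M) = -4 + (V + V)*(3 + M) = -4 + (2*V)*(3 + M) = -4 + 2*V*(3 + M))
(O(11, -2) - 91)*((1/(-8 - 2) + z(-4)) + 16) = ((-4 + 6*11 + 2*(-2)*11) - 91)*((1/(-8 - 2) - 4) + 16) = ((-4 + 66 - 44) - 91)*((1/(-10) - 4) + 16) = (18 - 91)*((-1/10 - 4) + 16) = -73*(-41/10 + 16) = -73*119/10 = -8687/10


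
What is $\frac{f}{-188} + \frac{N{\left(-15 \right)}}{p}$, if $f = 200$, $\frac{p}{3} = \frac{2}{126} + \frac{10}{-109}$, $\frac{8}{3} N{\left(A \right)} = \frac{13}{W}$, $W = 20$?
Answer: $- \frac{8363737}{3917920} \approx -2.1347$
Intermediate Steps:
$N{\left(A \right)} = \frac{39}{160}$ ($N{\left(A \right)} = \frac{3 \cdot \frac{13}{20}}{8} = \frac{3 \cdot 13 \cdot \frac{1}{20}}{8} = \frac{3}{8} \cdot \frac{13}{20} = \frac{39}{160}$)
$p = - \frac{521}{2289}$ ($p = 3 \left(\frac{2}{126} + \frac{10}{-109}\right) = 3 \left(2 \cdot \frac{1}{126} + 10 \left(- \frac{1}{109}\right)\right) = 3 \left(\frac{1}{63} - \frac{10}{109}\right) = 3 \left(- \frac{521}{6867}\right) = - \frac{521}{2289} \approx -0.22761$)
$\frac{f}{-188} + \frac{N{\left(-15 \right)}}{p} = \frac{200}{-188} + \frac{39}{160 \left(- \frac{521}{2289}\right)} = 200 \left(- \frac{1}{188}\right) + \frac{39}{160} \left(- \frac{2289}{521}\right) = - \frac{50}{47} - \frac{89271}{83360} = - \frac{8363737}{3917920}$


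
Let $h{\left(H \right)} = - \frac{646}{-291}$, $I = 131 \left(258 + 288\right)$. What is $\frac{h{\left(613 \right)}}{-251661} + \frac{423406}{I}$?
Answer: $\frac{5167899001285}{873014777271} \approx 5.9196$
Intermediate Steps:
$I = 71526$ ($I = 131 \cdot 546 = 71526$)
$h{\left(H \right)} = \frac{646}{291}$ ($h{\left(H \right)} = \left(-646\right) \left(- \frac{1}{291}\right) = \frac{646}{291}$)
$\frac{h{\left(613 \right)}}{-251661} + \frac{423406}{I} = \frac{646}{291 \left(-251661\right)} + \frac{423406}{71526} = \frac{646}{291} \left(- \frac{1}{251661}\right) + 423406 \cdot \frac{1}{71526} = - \frac{646}{73233351} + \frac{211703}{35763} = \frac{5167899001285}{873014777271}$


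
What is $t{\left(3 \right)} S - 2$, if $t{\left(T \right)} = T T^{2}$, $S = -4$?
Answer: $-110$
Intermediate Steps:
$t{\left(T \right)} = T^{3}$
$t{\left(3 \right)} S - 2 = 3^{3} \left(-4\right) - 2 = 27 \left(-4\right) - 2 = -108 - 2 = -110$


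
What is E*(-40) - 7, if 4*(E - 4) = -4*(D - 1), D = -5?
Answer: -407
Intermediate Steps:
E = 10 (E = 4 + (-4*(-5 - 1))/4 = 4 + (-4*(-6))/4 = 4 + (¼)*24 = 4 + 6 = 10)
E*(-40) - 7 = 10*(-40) - 7 = -400 - 7 = -407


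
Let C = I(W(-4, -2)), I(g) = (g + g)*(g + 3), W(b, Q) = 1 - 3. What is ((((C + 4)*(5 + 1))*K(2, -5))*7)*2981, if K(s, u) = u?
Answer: 0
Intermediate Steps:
W(b, Q) = -2
I(g) = 2*g*(3 + g) (I(g) = (2*g)*(3 + g) = 2*g*(3 + g))
C = -4 (C = 2*(-2)*(3 - 2) = 2*(-2)*1 = -4)
((((C + 4)*(5 + 1))*K(2, -5))*7)*2981 = ((((-4 + 4)*(5 + 1))*(-5))*7)*2981 = (((0*6)*(-5))*7)*2981 = ((0*(-5))*7)*2981 = (0*7)*2981 = 0*2981 = 0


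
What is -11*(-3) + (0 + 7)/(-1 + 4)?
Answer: 106/3 ≈ 35.333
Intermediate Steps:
-11*(-3) + (0 + 7)/(-1 + 4) = 33 + 7/3 = 106/3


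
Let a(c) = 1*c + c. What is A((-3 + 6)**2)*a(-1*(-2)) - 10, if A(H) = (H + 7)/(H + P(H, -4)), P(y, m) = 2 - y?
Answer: 22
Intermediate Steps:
a(c) = 2*c (a(c) = c + c = 2*c)
A(H) = 7/2 + H/2 (A(H) = (H + 7)/(H + (2 - H)) = (7 + H)/2 = (7 + H)*(1/2) = 7/2 + H/2)
A((-3 + 6)**2)*a(-1*(-2)) - 10 = (7/2 + (-3 + 6)**2/2)*(2*(-1*(-2))) - 10 = (7/2 + (1/2)*3**2)*(2*2) - 10 = (7/2 + (1/2)*9)*4 - 10 = (7/2 + 9/2)*4 - 10 = 8*4 - 10 = 32 - 10 = 22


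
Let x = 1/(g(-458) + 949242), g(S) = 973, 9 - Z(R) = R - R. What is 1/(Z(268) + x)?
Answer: 950215/8551936 ≈ 0.11111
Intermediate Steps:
Z(R) = 9 (Z(R) = 9 - (R - R) = 9 - 1*0 = 9 + 0 = 9)
x = 1/950215 (x = 1/(973 + 949242) = 1/950215 ≈ 1.0524e-6)
1/(Z(268) + x) = 1/(9 + 1/950215) = 1/(8551936/950215) = 950215/8551936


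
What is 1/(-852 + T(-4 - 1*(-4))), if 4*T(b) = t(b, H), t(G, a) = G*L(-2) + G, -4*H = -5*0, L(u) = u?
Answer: -1/852 ≈ -0.0011737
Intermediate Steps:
H = 0 (H = -(-5)*0/4 = -¼*0 = 0)
t(G, a) = -G (t(G, a) = G*(-2) + G = -2*G + G = -G)
T(b) = -b/4 (T(b) = (-b)/4 = -b/4)
1/(-852 + T(-4 - 1*(-4))) = 1/(-852 - (-4 - 1*(-4))/4) = 1/(-852 - (-4 + 4)/4) = 1/(-852 - ¼*0) = 1/(-852 + 0) = 1/(-852) = -1/852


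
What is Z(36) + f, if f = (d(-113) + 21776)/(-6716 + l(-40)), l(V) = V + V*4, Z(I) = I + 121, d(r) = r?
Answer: 1064149/6916 ≈ 153.87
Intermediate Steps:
Z(I) = 121 + I
l(V) = 5*V (l(V) = V + 4*V = 5*V)
f = -21663/6916 (f = (-113 + 21776)/(-6716 + 5*(-40)) = 21663/(-6716 - 200) = 21663/(-6916) = 21663*(-1/6916) = -21663/6916 ≈ -3.1323)
Z(36) + f = (121 + 36) - 21663/6916 = 157 - 21663/6916 = 1064149/6916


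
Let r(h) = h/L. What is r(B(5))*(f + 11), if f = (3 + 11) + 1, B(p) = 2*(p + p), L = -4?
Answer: -130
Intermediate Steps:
B(p) = 4*p (B(p) = 2*(2*p) = 4*p)
f = 15 (f = 14 + 1 = 15)
r(h) = -h/4 (r(h) = h/(-4) = h*(-1/4) = -h/4)
r(B(5))*(f + 11) = (-5)*(15 + 11) = -1/4*20*26 = -5*26 = -130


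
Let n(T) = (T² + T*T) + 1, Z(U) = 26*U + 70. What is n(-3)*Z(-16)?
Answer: -6574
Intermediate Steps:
Z(U) = 70 + 26*U
n(T) = 1 + 2*T² (n(T) = (T² + T²) + 1 = 2*T² + 1 = 1 + 2*T²)
n(-3)*Z(-16) = (1 + 2*(-3)²)*(70 + 26*(-16)) = (1 + 2*9)*(70 - 416) = (1 + 18)*(-346) = 19*(-346) = -6574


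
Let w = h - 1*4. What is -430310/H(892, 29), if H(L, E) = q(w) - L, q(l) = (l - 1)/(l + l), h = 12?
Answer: 1376992/2853 ≈ 482.65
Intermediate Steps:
w = 8 (w = 12 - 1*4 = 12 - 4 = 8)
q(l) = (-1 + l)/(2*l) (q(l) = (-1 + l)/((2*l)) = (-1 + l)*(1/(2*l)) = (-1 + l)/(2*l))
H(L, E) = 7/16 - L (H(L, E) = (½)*(-1 + 8)/8 - L = (½)*(⅛)*7 - L = 7/16 - L)
-430310/H(892, 29) = -430310/(7/16 - 1*892) = -430310/(7/16 - 892) = -430310/(-14265/16) = -430310*(-16/14265) = 1376992/2853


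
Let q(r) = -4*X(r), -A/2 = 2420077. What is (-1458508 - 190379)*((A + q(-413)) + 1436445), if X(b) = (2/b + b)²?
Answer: 1149183722663846895/170569 ≈ 6.7374e+12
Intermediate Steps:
A = -4840154 (A = -2*2420077 = -4840154)
X(b) = (b + 2/b)²
q(r) = -4*(2 + r²)²/r²
(-1458508 - 190379)*((A + q(-413)) + 1436445) = (-1458508 - 190379)*((-4840154 - 4*(2 + (-413)²)²/(-413)²) + 1436445) = -1648887*((-4840154 - 4*1/170569*(2 + 170569)²) + 1436445) = -1648887*((-4840154 - 4*1/170569*170571²) + 1436445) = -1648887*((-4840154 - 4*1/170569*29094466041) + 1436445) = -1648887*((-4840154 - 116377864164/170569) + 1436445) = -1648887*(-941958091790/170569 + 1436445) = -1648887*(-696945104585/170569) = 1149183722663846895/170569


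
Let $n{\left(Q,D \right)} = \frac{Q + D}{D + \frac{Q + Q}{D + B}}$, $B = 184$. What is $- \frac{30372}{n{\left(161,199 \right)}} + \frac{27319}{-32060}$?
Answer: $- \frac{41406558639}{2455796} \approx -16861.0$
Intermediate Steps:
$n{\left(Q,D \right)} = \frac{D + Q}{D + \frac{2 Q}{184 + D}}$ ($n{\left(Q,D \right)} = \frac{Q + D}{D + \frac{Q + Q}{D + 184}} = \frac{D + Q}{D + \frac{2 Q}{184 + D}}$)
$- \frac{30372}{n{\left(161,199 \right)}} + \frac{27319}{-32060} = - \frac{30372}{\frac{1}{199^{2} + 2 \cdot 161 + 184 \cdot 199} \left(199^{2} + 184 \cdot 199 + 184 \cdot 161 + 199 \cdot 161\right)} + \frac{27319}{-32060} = - \frac{30372}{\frac{1}{39601 + 322 + 36616} \left(39601 + 36616 + 29624 + 32039\right)} + 27319 \left(- \frac{1}{32060}\right) = - \frac{30372}{\frac{1}{76539} \cdot 137880} - \frac{27319}{32060} = - \frac{30372}{\frac{45960}{25513}} - \frac{27319}{32060} = \left(-30372\right) \frac{25513}{45960} - \frac{27319}{32060} = - \frac{64573403}{3830} - \frac{27319}{32060} = - \frac{41406558639}{2455796}$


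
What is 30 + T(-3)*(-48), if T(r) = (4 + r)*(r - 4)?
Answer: 366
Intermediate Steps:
T(r) = (-4 + r)*(4 + r) (T(r) = (4 + r)*(-4 + r) = (-4 + r)*(4 + r))
30 + T(-3)*(-48) = 30 + (-16 + (-3)**2)*(-48) = 30 + (-16 + 9)*(-48) = 30 - 7*(-48) = 30 + 336 = 366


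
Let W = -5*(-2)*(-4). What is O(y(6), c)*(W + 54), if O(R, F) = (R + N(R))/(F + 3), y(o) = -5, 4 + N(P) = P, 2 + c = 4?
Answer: -196/5 ≈ -39.200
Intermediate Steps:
c = 2 (c = -2 + 4 = 2)
N(P) = -4 + P
W = -40 (W = 10*(-4) = -40)
O(R, F) = (-4 + 2*R)/(3 + F) (O(R, F) = (R + (-4 + R))/(F + 3) = (-4 + 2*R)/(3 + F))
O(y(6), c)*(W + 54) = (2*(-2 - 5)/(3 + 2))*(-40 + 54) = (2*(-7)/5)*14 = (2*(⅕)*(-7))*14 = -14/5*14 = -196/5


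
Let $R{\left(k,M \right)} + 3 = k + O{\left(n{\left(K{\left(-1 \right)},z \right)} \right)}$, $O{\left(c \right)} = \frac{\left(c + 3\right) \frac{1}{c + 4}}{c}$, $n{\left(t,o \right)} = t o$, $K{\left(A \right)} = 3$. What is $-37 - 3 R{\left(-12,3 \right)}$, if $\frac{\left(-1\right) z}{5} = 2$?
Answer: $\frac{2107}{260} \approx 8.1039$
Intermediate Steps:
$z = -10$ ($z = \left(-5\right) 2 = -10$)
$n{\left(t,o \right)} = o t$
$O{\left(c \right)} = \frac{3 + c}{c \left(4 + c\right)}$ ($O{\left(c \right)} = \frac{\left(3 + c\right) \frac{1}{4 + c}}{c} = \frac{\frac{1}{4 + c} \left(3 + c\right)}{c} = \frac{3 + c}{c \left(4 + c\right)}$)
$R{\left(k,M \right)} = - \frac{789}{260} + k$ ($R{\left(k,M \right)} = -3 + \left(k + \frac{3 - 30}{\left(-10\right) 3 \left(4 - 30\right)}\right) = -3 + \left(k + \frac{3 - 30}{\left(-30\right) \left(4 - 30\right)}\right) = -3 + \left(k - \frac{1}{30} \frac{1}{-26} \left(-27\right)\right) = -3 + \left(k - \left(- \frac{1}{780}\right) \left(-27\right)\right) = -3 + \left(k - \frac{9}{260}\right) = -3 + \left(- \frac{9}{260} + k\right) = - \frac{789}{260} + k$)
$-37 - 3 R{\left(-12,3 \right)} = -37 - 3 \left(- \frac{789}{260} - 12\right) = -37 - - \frac{11727}{260} = -37 + \frac{11727}{260} = \frac{2107}{260}$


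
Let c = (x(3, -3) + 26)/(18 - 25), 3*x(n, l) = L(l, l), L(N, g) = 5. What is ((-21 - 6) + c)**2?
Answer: 422500/441 ≈ 958.05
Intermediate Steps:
x(n, l) = 5/3 (x(n, l) = (1/3)*5 = 5/3)
c = -83/21 (c = (5/3 + 26)/(18 - 25) = (83/3)/(-7) = (83/3)*(-1/7) = -83/21 ≈ -3.9524)
((-21 - 6) + c)**2 = ((-21 - 6) - 83/21)**2 = (-27 - 83/21)**2 = (-650/21)**2 = 422500/441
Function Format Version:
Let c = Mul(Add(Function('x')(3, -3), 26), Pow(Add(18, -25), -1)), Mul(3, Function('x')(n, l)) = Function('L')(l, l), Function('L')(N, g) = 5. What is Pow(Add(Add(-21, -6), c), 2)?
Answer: Rational(422500, 441) ≈ 958.05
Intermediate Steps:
Function('x')(n, l) = Rational(5, 3) (Function('x')(n, l) = Mul(Rational(1, 3), 5) = Rational(5, 3))
c = Rational(-83, 21) (c = Mul(Add(Rational(5, 3), 26), Pow(Add(18, -25), -1)) = Mul(Rational(83, 3), Pow(-7, -1)) = Mul(Rational(83, 3), Rational(-1, 7)) = Rational(-83, 21) ≈ -3.9524)
Pow(Add(Add(-21, -6), c), 2) = Pow(Add(Add(-21, -6), Rational(-83, 21)), 2) = Pow(Add(-27, Rational(-83, 21)), 2) = Pow(Rational(-650, 21), 2) = Rational(422500, 441)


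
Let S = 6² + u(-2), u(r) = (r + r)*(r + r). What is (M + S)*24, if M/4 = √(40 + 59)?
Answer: 1248 + 288*√11 ≈ 2203.2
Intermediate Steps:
M = 12*√11 (M = 4*√(40 + 59) = 4*√99 = 4*(3*√11) = 12*√11 ≈ 39.799)
u(r) = 4*r² (u(r) = (2*r)*(2*r) = 4*r²)
S = 52 (S = 6² + 4*(-2)² = 36 + 4*4 = 36 + 16 = 52)
(M + S)*24 = (12*√11 + 52)*24 = (52 + 12*√11)*24 = 1248 + 288*√11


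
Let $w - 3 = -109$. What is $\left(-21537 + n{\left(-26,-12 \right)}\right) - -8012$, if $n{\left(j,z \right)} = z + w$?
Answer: $-13643$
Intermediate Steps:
$w = -106$ ($w = 3 - 109 = -106$)
$n{\left(j,z \right)} = -106 + z$ ($n{\left(j,z \right)} = z - 106 = -106 + z$)
$\left(-21537 + n{\left(-26,-12 \right)}\right) - -8012 = \left(-21537 - 118\right) - -8012 = \left(-21537 - 118\right) + 8012 = -21655 + 8012 = -13643$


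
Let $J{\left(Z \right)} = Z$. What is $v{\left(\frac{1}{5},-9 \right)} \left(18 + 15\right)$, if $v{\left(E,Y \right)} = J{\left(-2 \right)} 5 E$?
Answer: $-66$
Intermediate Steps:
$v{\left(E,Y \right)} = - 10 E$ ($v{\left(E,Y \right)} = \left(-2\right) 5 E = - 10 E$)
$v{\left(\frac{1}{5},-9 \right)} \left(18 + 15\right) = - \frac{10}{5} \left(18 + 15\right) = \left(-10\right) \frac{1}{5} \cdot 33 = \left(-2\right) 33 = -66$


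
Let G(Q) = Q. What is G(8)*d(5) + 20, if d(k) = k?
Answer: 60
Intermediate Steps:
G(8)*d(5) + 20 = 8*5 + 20 = 40 + 20 = 60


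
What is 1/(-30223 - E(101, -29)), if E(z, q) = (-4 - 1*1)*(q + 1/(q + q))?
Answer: -58/1761349 ≈ -3.2929e-5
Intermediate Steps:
E(z, q) = -5*q - 5/(2*q) (E(z, q) = (-4 - 1)*(q + 1/(2*q)) = -5*(q + 1/(2*q)) = -5*q - 5/(2*q))
1/(-30223 - E(101, -29)) = 1/(-30223 - (-5*(-29) - 5/2/(-29))) = 1/(-30223 - (145 - 5/2*(-1/29))) = 1/(-30223 - (145 + 5/58)) = 1/(-30223 - 1*8415/58) = 1/(-30223 - 8415/58) = 1/(-1761349/58) = -58/1761349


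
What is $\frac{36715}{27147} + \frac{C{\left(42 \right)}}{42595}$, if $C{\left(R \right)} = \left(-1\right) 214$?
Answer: $\frac{1558065967}{1156326465} \approx 1.3474$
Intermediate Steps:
$C{\left(R \right)} = -214$
$\frac{36715}{27147} + \frac{C{\left(42 \right)}}{42595} = \frac{36715}{27147} - \frac{214}{42595} = \frac{1558065967}{1156326465}$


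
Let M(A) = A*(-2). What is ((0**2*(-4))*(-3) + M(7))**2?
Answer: 196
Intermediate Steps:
M(A) = -2*A
((0**2*(-4))*(-3) + M(7))**2 = ((0**2*(-4))*(-3) - 2*7)**2 = ((0*(-4))*(-3) - 14)**2 = (0*(-3) - 14)**2 = (0 - 14)**2 = (-14)**2 = 196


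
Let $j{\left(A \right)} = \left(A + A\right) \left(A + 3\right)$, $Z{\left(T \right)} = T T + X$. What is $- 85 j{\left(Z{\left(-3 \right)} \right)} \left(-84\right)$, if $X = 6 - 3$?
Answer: $2570400$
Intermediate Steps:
$X = 3$
$Z{\left(T \right)} = 3 + T^{2}$ ($Z{\left(T \right)} = T T + 3 = T^{2} + 3 = 3 + T^{2}$)
$j{\left(A \right)} = 2 A \left(3 + A\right)$
$- 85 j{\left(Z{\left(-3 \right)} \right)} \left(-84\right) = - 85 \cdot 2 \left(3 + \left(-3\right)^{2}\right) \left(3 + \left(3 + \left(-3\right)^{2}\right)\right) \left(-84\right) = - 85 \cdot 2 \left(3 + 9\right) \left(3 + \left(3 + 9\right)\right) \left(-84\right) = - 85 \cdot 2 \cdot 12 \left(3 + 12\right) \left(-84\right) = - 85 \cdot 2 \cdot 12 \cdot 15 \left(-84\right) = \left(-85\right) 360 \left(-84\right) = \left(-30600\right) \left(-84\right) = 2570400$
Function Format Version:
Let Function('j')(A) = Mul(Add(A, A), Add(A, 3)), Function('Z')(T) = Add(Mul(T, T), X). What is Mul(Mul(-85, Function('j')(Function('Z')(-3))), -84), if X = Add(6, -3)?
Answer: 2570400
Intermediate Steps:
X = 3
Function('Z')(T) = Add(3, Pow(T, 2)) (Function('Z')(T) = Add(Mul(T, T), 3) = Add(Pow(T, 2), 3) = Add(3, Pow(T, 2)))
Function('j')(A) = Mul(2, A, Add(3, A)) (Function('j')(A) = Mul(Mul(2, A), Add(3, A)) = Mul(2, A, Add(3, A)))
Mul(Mul(-85, Function('j')(Function('Z')(-3))), -84) = Mul(Mul(-85, Mul(2, Add(3, Pow(-3, 2)), Add(3, Add(3, Pow(-3, 2))))), -84) = Mul(Mul(-85, Mul(2, Add(3, 9), Add(3, Add(3, 9)))), -84) = Mul(Mul(-85, Mul(2, 12, Add(3, 12))), -84) = Mul(Mul(-85, Mul(2, 12, 15)), -84) = Mul(Mul(-85, 360), -84) = Mul(-30600, -84) = 2570400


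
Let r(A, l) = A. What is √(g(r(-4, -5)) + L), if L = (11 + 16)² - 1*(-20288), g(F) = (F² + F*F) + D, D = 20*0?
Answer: √21049 ≈ 145.08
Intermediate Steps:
D = 0
g(F) = 2*F² (g(F) = (F² + F*F) + 0 = (F² + F²) + 0 = 2*F² + 0 = 2*F²)
L = 21017 (L = 27² + 20288 = 729 + 20288 = 21017)
√(g(r(-4, -5)) + L) = √(2*(-4)² + 21017) = √(2*16 + 21017) = √(32 + 21017) = √21049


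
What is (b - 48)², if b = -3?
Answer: 2601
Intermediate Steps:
(b - 48)² = (-3 - 48)² = (-51)² = 2601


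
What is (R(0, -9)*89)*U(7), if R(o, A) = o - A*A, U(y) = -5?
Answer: 36045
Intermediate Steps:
R(o, A) = o - A**2
(R(0, -9)*89)*U(7) = ((0 - 1*(-9)**2)*89)*(-5) = ((0 - 1*81)*89)*(-5) = ((0 - 81)*89)*(-5) = -81*89*(-5) = -7209*(-5) = 36045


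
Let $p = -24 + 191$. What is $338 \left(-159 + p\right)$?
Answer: $2704$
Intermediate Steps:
$p = 167$
$338 \left(-159 + p\right) = 338 \left(-159 + 167\right) = 338 \cdot 8 = 2704$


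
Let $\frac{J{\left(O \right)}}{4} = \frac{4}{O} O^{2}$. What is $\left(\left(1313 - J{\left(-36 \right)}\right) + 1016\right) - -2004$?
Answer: $4909$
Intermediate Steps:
$J{\left(O \right)} = 16 O$ ($J{\left(O \right)} = 4 \frac{4}{O} O^{2} = 4 \cdot 4 O = 16 O$)
$\left(\left(1313 - J{\left(-36 \right)}\right) + 1016\right) - -2004 = \left(\left(1313 - 16 \left(-36\right)\right) + 1016\right) - -2004 = \left(\left(1313 - -576\right) + 1016\right) + 2004 = \left(\left(1313 + 576\right) + 1016\right) + 2004 = \left(1889 + 1016\right) + 2004 = 2905 + 2004 = 4909$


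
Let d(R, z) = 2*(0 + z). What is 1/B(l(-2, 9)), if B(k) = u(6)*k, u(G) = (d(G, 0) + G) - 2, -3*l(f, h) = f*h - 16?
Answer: 3/136 ≈ 0.022059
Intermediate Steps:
l(f, h) = 16/3 - f*h/3 (l(f, h) = -(f*h - 16)/3 = -(-16 + f*h)/3 = 16/3 - f*h/3)
d(R, z) = 2*z
u(G) = -2 + G (u(G) = (2*0 + G) - 2 = (0 + G) - 2 = G - 2 = -2 + G)
B(k) = 4*k (B(k) = (-2 + 6)*k = 4*k)
1/B(l(-2, 9)) = 1/(4*(16/3 - ⅓*(-2)*9)) = 1/(4*(16/3 + 6)) = 1/(4*(34/3)) = 1/(136/3) = 3/136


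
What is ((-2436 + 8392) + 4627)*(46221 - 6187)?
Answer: 423679822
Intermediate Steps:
((-2436 + 8392) + 4627)*(46221 - 6187) = (5956 + 4627)*40034 = 10583*40034 = 423679822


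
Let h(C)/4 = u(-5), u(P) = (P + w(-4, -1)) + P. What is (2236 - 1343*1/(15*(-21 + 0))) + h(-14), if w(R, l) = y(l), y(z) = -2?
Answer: 690563/315 ≈ 2192.3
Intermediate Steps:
w(R, l) = -2
u(P) = -2 + 2*P (u(P) = (P - 2) + P = (-2 + P) + P = -2 + 2*P)
h(C) = -48 (h(C) = 4*(-2 + 2*(-5)) = 4*(-2 - 10) = 4*(-12) = -48)
(2236 - 1343*1/(15*(-21 + 0))) + h(-14) = (2236 - 1343*1/(15*(-21 + 0))) - 48 = (2236 - 1343/(15*(-21))) - 48 = (2236 - 1343/(-315)) - 48 = (2236 - 1343*(-1/315)) - 48 = (2236 + 1343/315) - 48 = 705683/315 - 48 = 690563/315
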